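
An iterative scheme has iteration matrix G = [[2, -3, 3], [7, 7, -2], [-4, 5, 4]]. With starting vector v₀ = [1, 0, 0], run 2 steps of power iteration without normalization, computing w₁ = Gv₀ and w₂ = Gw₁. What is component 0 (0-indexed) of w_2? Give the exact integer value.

w1 = Gv₀ = (2·1 + (-3)·0 + 3·0; 7·1 + 7·0 + (-2)·0; (-4)·1 + 5·0 + 4·0) = (2, 7, -4)
w2 = Gw1 = (2·2 + (-3)·7 + 3·(-4); 7·2 + 7·7 + (-2)·(-4); (-4)·2 + 5·7 + 4·(-4)) = (-29, 71, 11)
The requested component of w2 is -29.

-29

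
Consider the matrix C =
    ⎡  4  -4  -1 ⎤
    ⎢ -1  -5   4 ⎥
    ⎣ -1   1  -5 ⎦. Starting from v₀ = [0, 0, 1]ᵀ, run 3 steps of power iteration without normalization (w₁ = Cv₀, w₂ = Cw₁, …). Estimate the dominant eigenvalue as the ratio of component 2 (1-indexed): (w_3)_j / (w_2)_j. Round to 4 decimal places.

λ ≈ -8.4615

w1 = Cv₀ = (-1, 4, -5)
w2 = Cw1 = (-15, -39, 30)
w3 = Cw2 = (66, 330, -174)
Ratio at component: 330 / -39 = -8.4615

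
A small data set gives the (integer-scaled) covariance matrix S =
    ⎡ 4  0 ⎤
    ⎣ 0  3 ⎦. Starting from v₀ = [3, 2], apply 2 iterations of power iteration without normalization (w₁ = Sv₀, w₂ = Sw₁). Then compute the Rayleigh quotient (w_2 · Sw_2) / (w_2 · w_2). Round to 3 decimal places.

w1 = Sv₀ = (12, 6)
w2 = Sw1 = (48, 18)
Sw2 = (192, 54)
w2·Sw2 = 48·192 + 18·54 = 10188; w2·w2 = 48·48 + 18·18 = 2628
λ ≈ 10188/2628 = 3.877

λ ≈ 3.877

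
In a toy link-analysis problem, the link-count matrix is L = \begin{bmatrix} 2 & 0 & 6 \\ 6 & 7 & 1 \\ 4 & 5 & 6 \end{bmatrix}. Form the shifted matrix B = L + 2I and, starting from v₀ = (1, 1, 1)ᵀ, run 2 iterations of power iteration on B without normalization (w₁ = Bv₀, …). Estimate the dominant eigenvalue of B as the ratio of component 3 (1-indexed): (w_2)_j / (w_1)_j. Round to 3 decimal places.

μ ≈ 15.059

B = L + 2I has rows (4, 0, 6); (6, 9, 1); (4, 5, 8)
w1 = Bv₀ = (4·1 + 0·1 + 6·1; 6·1 + 9·1 + 1·1; 4·1 + 5·1 + 8·1) = (10, 16, 17)
w2 = Bw1 = (4·10 + 0·16 + 6·17; 6·10 + 9·16 + 1·17; 4·10 + 5·16 + 8·17) = (142, 221, 256)
Ratio: 256/17 = 15.059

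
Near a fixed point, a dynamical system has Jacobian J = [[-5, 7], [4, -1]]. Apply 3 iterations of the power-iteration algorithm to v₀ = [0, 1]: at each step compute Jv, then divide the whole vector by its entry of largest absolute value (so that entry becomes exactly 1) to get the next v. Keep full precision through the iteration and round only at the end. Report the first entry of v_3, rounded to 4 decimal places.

Jv0 = (7.00000, -1.00000); divide by 7.00000 → v1 = (1.00000, -0.14286)
Jv1 = (-6.00000, 4.14286); divide by -6.00000 → v2 = (1.00000, -0.69048)
Jv2 = (-9.83333, 4.69048); divide by -9.83333 → v3 = (1.00000, -0.47700)
Requested entry of v3: 413/413 = 1.0000

1.0000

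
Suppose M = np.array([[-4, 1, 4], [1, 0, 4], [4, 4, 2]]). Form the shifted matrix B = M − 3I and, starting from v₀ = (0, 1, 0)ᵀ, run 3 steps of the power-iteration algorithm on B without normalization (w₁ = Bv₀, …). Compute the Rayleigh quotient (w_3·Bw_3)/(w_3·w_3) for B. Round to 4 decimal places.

μ ≈ -7.4074

B = M − 3I has rows (-7, 1, 4); (1, -3, 4); (4, 4, -1)
w1 = Bv₀ = ((-7)·0 + 1·1 + 4·0; 1·0 + (-3)·1 + 4·0; 4·0 + 4·1 + (-1)·0) = (1, -3, 4)
w2 = Bw1 = ((-7)·1 + 1·(-3) + 4·4; 1·1 + (-3)·(-3) + 4·4; 4·1 + 4·(-3) + (-1)·4) = (6, 26, -12)
w3 = Bw2 = (-64, -120, 140)
Bw3 = (888, 856, -876)
w3·Bw3 = -282192; w3·w3 = 38096; μ ≈ -282192/38096 = -7.4074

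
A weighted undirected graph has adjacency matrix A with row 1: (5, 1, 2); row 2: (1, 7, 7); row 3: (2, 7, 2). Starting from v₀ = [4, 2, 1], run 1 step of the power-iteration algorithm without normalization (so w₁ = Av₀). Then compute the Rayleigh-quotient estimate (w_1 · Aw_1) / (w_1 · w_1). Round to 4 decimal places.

w1 = Av₀ = (5·4 + 1·2 + 2·1; 1·4 + 7·2 + 7·1; 2·4 + 7·2 + 2·1) = (24, 25, 24)
Aw1 = (193, 367, 271)
w1·Aw1 = 24·193 + 25·367 + 24·271 = 20311; w1·w1 = 24·24 + 25·25 + 24·24 = 1777
λ ≈ 20311/1777 = 11.4299

11.4299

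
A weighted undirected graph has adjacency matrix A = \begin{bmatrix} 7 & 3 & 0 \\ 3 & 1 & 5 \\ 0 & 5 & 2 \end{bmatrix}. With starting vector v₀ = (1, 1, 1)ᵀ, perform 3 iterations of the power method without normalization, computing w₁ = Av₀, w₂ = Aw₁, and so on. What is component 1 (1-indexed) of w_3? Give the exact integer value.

901

w1 = Av₀ = (7·1 + 3·1 + 0·1; 3·1 + 1·1 + 5·1; 0·1 + 5·1 + 2·1) = (10, 9, 7)
w2 = Aw1 = (7·10 + 3·9 + 0·7; 3·10 + 1·9 + 5·7; 0·10 + 5·9 + 2·7) = (97, 74, 59)
w3 = Aw2 = (901, 660, 488)
The requested component of w3 is 901.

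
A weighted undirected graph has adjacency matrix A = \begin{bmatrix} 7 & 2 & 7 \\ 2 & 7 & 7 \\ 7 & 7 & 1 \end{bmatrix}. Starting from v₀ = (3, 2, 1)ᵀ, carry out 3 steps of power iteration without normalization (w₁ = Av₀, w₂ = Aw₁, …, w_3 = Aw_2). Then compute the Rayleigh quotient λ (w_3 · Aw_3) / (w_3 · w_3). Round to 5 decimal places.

λ ≈ 15.67141

w1 = Av₀ = (7·3 + 2·2 + 7·1; 2·3 + 7·2 + 7·1; 7·3 + 7·2 + 1·1) = (32, 27, 36)
w2 = Aw1 = (7·32 + 2·27 + 7·36; 2·32 + 7·27 + 7·36; 7·32 + 7·27 + 1·36) = (530, 505, 449)
w3 = Aw2 = (7863, 7738, 7694)
Aw3 = (124375, 123750, 116901)
w3·Aw3 = 7863·124375 + 7738·123750 + 7694·116901 = 2834974419; w3·w3 = 7863·7863 + 7738·7738 + 7694·7694 = 180901049
λ ≈ 2834974419/180901049 = 15.67141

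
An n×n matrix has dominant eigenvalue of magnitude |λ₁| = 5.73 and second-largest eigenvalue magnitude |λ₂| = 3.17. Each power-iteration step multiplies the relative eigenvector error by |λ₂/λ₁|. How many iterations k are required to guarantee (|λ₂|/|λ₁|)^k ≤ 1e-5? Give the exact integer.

20

|λ₂/λ₁| = 3.17/5.73 = 0.55323
Need k ≥ ln(1e-5) / ln(0.55323) = -11.5129 / -0.5920 ≈ 19.448
Smallest integer k satisfying the bound: 20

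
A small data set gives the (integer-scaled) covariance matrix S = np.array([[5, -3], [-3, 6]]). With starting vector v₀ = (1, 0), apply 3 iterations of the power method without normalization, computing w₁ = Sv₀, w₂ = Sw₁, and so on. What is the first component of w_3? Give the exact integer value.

269

w1 = Sv₀ = (5·1 + (-3)·0; (-3)·1 + 6·0) = (5, -3)
w2 = Sw1 = (5·5 + (-3)·(-3); (-3)·5 + 6·(-3)) = (34, -33)
w3 = Sw2 = (269, -300)
The requested component of w3 is 269.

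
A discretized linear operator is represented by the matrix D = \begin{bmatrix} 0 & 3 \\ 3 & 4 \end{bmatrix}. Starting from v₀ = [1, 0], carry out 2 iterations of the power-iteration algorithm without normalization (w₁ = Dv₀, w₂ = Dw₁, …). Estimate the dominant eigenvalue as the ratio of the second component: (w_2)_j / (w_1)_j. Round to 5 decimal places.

4.00000

w1 = Dv₀ = (0·1 + 3·0; 3·1 + 4·0) = (0, 3)
w2 = Dw1 = (0·0 + 3·3; 3·0 + 4·3) = (9, 12)
Ratio at component: 12 / 3 = 4.00000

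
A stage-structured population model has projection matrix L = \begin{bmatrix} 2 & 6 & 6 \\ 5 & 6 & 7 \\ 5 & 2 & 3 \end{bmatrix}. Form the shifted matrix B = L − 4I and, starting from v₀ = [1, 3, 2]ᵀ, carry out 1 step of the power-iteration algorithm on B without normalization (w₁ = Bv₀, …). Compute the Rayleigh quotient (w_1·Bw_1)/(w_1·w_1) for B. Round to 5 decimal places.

B = L − 4I has rows (-2, 6, 6); (5, 2, 7); (5, 2, -1)
w1 = Bv₀ = ((-2)·1 + 6·3 + 6·2; 5·1 + 2·3 + 7·2; 5·1 + 2·3 + (-1)·2) = (28, 25, 9)
Bw1 = (148, 253, 181)
w1·Bw1 = 12098; w1·w1 = 1490; μ ≈ 12098/1490 = 8.11946

8.11946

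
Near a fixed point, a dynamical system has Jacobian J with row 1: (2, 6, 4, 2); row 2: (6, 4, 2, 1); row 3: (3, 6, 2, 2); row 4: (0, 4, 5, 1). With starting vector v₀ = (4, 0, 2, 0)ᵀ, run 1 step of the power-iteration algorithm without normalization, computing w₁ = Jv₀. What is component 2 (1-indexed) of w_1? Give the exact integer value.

28

w1 = Jv₀ = (2·4 + 6·0 + 4·2 + 2·0; 6·4 + 4·0 + 2·2 + 1·0; 3·4 + 6·0 + 2·2 + 2·0; 0·4 + 4·0 + 5·2 + 1·0) = (16, 28, 16, 10)
The requested component of w1 is 28.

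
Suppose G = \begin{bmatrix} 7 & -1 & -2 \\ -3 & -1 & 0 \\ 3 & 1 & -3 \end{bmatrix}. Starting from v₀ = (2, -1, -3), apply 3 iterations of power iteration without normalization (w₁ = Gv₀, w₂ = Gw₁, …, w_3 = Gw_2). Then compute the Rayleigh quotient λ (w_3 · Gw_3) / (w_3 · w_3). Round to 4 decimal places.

6.7737

w1 = Gv₀ = (7·2 + (-1)·(-1) + (-2)·(-3); (-3)·2 + (-1)·(-1) + 0·(-3); 3·2 + 1·(-1) + (-3)·(-3)) = (21, -5, 14)
w2 = Gw1 = (7·21 + (-1)·(-5) + (-2)·14; (-3)·21 + (-1)·(-5) + 0·14; 3·21 + 1·(-5) + (-3)·14) = (124, -58, 16)
w3 = Gw2 = (894, -314, 266)
Gw3 = (6040, -2368, 1570)
w3·Gw3 = 894·6040 + (-314)·(-2368) + 266·1570 = 6560932; w3·w3 = 894·894 + (-314)·(-314) + 266·266 = 968588
λ ≈ 6560932/968588 = 6.7737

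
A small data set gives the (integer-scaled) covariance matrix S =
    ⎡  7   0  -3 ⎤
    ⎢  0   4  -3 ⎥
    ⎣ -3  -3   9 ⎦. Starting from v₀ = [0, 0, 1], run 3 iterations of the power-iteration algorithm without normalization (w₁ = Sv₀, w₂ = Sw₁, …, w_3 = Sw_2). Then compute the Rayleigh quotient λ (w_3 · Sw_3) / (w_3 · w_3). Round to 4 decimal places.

w1 = Sv₀ = (7·0 + 0·0 + (-3)·1; 0·0 + 4·0 + (-3)·1; (-3)·0 + (-3)·0 + 9·1) = (-3, -3, 9)
w2 = Sw1 = (7·(-3) + 0·(-3) + (-3)·9; 0·(-3) + 4·(-3) + (-3)·9; (-3)·(-3) + (-3)·(-3) + 9·9) = (-48, -39, 99)
w3 = Sw2 = (-633, -453, 1152)
Sw3 = (-7887, -5268, 13626)
w3·Sw3 = (-633)·(-7887) + (-453)·(-5268) + 1152·13626 = 23076027; w3·w3 = (-633)·(-633) + (-453)·(-453) + 1152·1152 = 1933002
λ ≈ 23076027/1933002 = 11.9379

λ ≈ 11.9379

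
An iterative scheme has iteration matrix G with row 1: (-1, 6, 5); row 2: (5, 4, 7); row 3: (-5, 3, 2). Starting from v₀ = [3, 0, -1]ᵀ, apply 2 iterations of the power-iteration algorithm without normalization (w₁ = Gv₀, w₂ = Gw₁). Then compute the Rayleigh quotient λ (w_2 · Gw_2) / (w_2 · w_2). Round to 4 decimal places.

3.7990

w1 = Gv₀ = ((-1)·3 + 6·0 + 5·(-1); 5·3 + 4·0 + 7·(-1); (-5)·3 + 3·0 + 2·(-1)) = (-8, 8, -17)
w2 = Gw1 = ((-1)·(-8) + 6·8 + 5·(-17); 5·(-8) + 4·8 + 7·(-17); (-5)·(-8) + 3·8 + 2·(-17)) = (-29, -127, 30)
Gw2 = (-583, -443, -176)
w2·Gw2 = (-29)·(-583) + (-127)·(-443) + 30·(-176) = 67888; w2·w2 = (-29)·(-29) + (-127)·(-127) + 30·30 = 17870
λ ≈ 67888/17870 = 3.7990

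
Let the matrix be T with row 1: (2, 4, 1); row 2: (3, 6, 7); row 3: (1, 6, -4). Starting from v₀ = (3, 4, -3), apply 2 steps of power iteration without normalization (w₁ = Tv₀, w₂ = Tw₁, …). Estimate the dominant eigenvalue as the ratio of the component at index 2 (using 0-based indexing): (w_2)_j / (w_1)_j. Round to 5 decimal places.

w1 = Tv₀ = (2·3 + 4·4 + 1·(-3); 3·3 + 6·4 + 7·(-3); 1·3 + 6·4 + (-4)·(-3)) = (19, 12, 39)
w2 = Tw1 = (2·19 + 4·12 + 1·39; 3·19 + 6·12 + 7·39; 1·19 + 6·12 + (-4)·39) = (125, 402, -65)
Ratio at component: -65 / 39 = -1.66667

-1.66667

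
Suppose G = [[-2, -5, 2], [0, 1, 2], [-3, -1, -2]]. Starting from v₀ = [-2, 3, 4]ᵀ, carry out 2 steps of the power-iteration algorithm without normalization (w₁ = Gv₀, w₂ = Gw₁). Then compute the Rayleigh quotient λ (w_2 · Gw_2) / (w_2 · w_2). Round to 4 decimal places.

-1.7806

w1 = Gv₀ = (-3, 11, -5)
w2 = Gw1 = (-59, 1, 8)
Gw2 = (129, 17, 160)
w2·Gw2 = (-59)·129 + 1·17 + 8·160 = -6314; w2·w2 = (-59)·(-59) + 1·1 + 8·8 = 3546
λ ≈ -6314/3546 = -1.7806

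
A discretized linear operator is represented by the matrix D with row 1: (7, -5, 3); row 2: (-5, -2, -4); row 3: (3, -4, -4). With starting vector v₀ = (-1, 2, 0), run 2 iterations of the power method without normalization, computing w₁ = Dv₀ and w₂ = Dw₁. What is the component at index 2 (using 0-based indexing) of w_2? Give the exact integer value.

w1 = Dv₀ = (7·(-1) + (-5)·2 + 3·0; (-5)·(-1) + (-2)·2 + (-4)·0; 3·(-1) + (-4)·2 + (-4)·0) = (-17, 1, -11)
w2 = Dw1 = (7·(-17) + (-5)·1 + 3·(-11); (-5)·(-17) + (-2)·1 + (-4)·(-11); 3·(-17) + (-4)·1 + (-4)·(-11)) = (-157, 127, -11)
The requested component of w2 is -11.

-11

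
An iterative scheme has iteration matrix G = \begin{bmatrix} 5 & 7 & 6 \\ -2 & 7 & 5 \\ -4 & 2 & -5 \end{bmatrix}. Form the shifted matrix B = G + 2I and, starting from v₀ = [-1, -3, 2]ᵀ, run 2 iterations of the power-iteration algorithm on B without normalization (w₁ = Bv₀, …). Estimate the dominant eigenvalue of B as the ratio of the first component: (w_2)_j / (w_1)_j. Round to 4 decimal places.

B = G + 2I has rows (7, 7, 6); (-2, 9, 5); (-4, 2, -3)
w1 = Bv₀ = (7·(-1) + 7·(-3) + 6·2; (-2)·(-1) + 9·(-3) + 5·2; (-4)·(-1) + 2·(-3) + (-3)·2) = (-16, -15, -8)
w2 = Bw1 = (7·(-16) + 7·(-15) + 6·(-8); (-2)·(-16) + 9·(-15) + 5·(-8); (-4)·(-16) + 2·(-15) + (-3)·(-8)) = (-265, -143, 58)
Ratio: -265/-16 = 16.5625

16.5625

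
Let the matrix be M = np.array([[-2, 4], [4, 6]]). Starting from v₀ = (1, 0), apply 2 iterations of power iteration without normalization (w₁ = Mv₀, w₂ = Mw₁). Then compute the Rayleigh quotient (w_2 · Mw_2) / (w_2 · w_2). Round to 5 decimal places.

5.02439

w1 = Mv₀ = ((-2)·1 + 4·0; 4·1 + 6·0) = (-2, 4)
w2 = Mw1 = ((-2)·(-2) + 4·4; 4·(-2) + 6·4) = (20, 16)
Mw2 = (24, 176)
w2·Mw2 = 20·24 + 16·176 = 3296; w2·w2 = 20·20 + 16·16 = 656
λ ≈ 3296/656 = 5.02439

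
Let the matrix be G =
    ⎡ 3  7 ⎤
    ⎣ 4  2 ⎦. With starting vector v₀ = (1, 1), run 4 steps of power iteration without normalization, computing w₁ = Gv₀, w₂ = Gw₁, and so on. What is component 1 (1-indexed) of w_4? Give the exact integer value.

4484

w1 = Gv₀ = (3·1 + 7·1; 4·1 + 2·1) = (10, 6)
w2 = Gw1 = (3·10 + 7·6; 4·10 + 2·6) = (72, 52)
w3 = Gw2 = (580, 392)
w4 = Gw3 = (4484, 3104)
The requested component of w4 is 4484.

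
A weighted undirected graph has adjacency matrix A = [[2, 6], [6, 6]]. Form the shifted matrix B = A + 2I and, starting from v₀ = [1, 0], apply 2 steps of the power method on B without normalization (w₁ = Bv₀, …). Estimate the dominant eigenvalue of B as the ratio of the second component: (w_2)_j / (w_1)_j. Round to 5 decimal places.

B = A + 2I has rows (4, 6); (6, 8)
w1 = Bv₀ = (4·1 + 6·0; 6·1 + 8·0) = (4, 6)
w2 = Bw1 = (4·4 + 6·6; 6·4 + 8·6) = (52, 72)
Ratio: 72/6 = 12.00000

μ ≈ 12.00000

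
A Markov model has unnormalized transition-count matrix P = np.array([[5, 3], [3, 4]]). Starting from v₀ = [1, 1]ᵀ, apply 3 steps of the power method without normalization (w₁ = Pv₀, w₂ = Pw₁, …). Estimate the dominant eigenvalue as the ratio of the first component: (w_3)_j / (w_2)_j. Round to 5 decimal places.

w1 = Pv₀ = (5·1 + 3·1; 3·1 + 4·1) = (8, 7)
w2 = Pw1 = (5·8 + 3·7; 3·8 + 4·7) = (61, 52)
w3 = Pw2 = (461, 391)
Ratio at component: 461 / 61 = 7.55738

λ ≈ 7.55738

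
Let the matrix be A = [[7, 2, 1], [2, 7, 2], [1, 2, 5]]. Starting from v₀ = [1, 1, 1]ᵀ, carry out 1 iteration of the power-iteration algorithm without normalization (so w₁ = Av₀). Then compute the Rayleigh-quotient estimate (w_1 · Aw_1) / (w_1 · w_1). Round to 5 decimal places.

9.89123

w1 = Av₀ = (7·1 + 2·1 + 1·1; 2·1 + 7·1 + 2·1; 1·1 + 2·1 + 5·1) = (10, 11, 8)
Aw1 = (100, 113, 72)
w1·Aw1 = 10·100 + 11·113 + 8·72 = 2819; w1·w1 = 10·10 + 11·11 + 8·8 = 285
λ ≈ 2819/285 = 9.89123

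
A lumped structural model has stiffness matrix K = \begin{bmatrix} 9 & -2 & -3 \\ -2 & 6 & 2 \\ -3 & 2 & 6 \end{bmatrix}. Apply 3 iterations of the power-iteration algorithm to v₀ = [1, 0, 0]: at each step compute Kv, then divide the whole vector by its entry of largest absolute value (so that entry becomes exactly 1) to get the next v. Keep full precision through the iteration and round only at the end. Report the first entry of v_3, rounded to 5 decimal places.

1.00000

Kv0 = (9.000000, -2.000000, -3.000000); divide by 9.000000 → v1 = (1.000000, -0.222222, -0.333333)
Kv1 = (10.444444, -4.000000, -5.444444); divide by 10.444444 → v2 = (1.000000, -0.382979, -0.521277)
Kv2 = (11.329787, -5.340426, -6.893617); divide by 11.329787 → v3 = (1.000000, -0.471362, -0.608451)
Requested entry of v3: 1065/1065 = 1.00000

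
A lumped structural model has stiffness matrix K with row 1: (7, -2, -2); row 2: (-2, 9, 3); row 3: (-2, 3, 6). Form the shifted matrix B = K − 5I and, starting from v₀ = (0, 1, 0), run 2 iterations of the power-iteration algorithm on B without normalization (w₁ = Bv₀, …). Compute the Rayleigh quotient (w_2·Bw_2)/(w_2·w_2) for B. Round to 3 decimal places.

μ ≈ 7.297

B = K − 5I has rows (2, -2, -2); (-2, 4, 3); (-2, 3, 1)
w1 = Bv₀ = (2·0 + (-2)·1 + (-2)·0; (-2)·0 + 4·1 + 3·0; (-2)·0 + 3·1 + 1·0) = (-2, 4, 3)
w2 = Bw1 = (2·(-2) + (-2)·4 + (-2)·3; (-2)·(-2) + 4·4 + 3·3; (-2)·(-2) + 3·4 + 1·3) = (-18, 29, 19)
Bw2 = (-132, 209, 142)
w2·Bw2 = 11135; w2·w2 = 1526; μ ≈ 11135/1526 = 7.297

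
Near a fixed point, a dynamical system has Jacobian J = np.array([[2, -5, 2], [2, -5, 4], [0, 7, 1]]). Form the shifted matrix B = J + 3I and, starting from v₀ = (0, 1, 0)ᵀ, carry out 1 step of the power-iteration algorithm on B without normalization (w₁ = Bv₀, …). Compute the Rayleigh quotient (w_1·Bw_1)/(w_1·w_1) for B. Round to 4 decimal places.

0.7564

B = J + 3I has rows (5, -5, 2); (2, -2, 4); (0, 7, 4)
w1 = Bv₀ = (5·0 + (-5)·1 + 2·0; 2·0 + (-2)·1 + 4·0; 0·0 + 7·1 + 4·0) = (-5, -2, 7)
Bw1 = (-1, 22, 14)
w1·Bw1 = 59; w1·w1 = 78; μ ≈ 59/78 = 0.7564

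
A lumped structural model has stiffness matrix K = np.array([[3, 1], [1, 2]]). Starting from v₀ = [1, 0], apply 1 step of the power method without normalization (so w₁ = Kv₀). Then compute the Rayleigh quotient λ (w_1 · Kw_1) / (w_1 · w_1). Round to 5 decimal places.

w1 = Kv₀ = (3·1 + 1·0; 1·1 + 2·0) = (3, 1)
Kw1 = (10, 5)
w1·Kw1 = 3·10 + 1·5 = 35; w1·w1 = 3·3 + 1·1 = 10
λ ≈ 35/10 = 3.50000

3.50000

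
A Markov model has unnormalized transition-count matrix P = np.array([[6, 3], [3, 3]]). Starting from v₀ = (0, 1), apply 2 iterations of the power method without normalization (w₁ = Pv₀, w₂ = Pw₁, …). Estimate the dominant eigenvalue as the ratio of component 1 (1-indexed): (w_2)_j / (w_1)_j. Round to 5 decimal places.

9.00000

w1 = Pv₀ = (3, 3)
w2 = Pw1 = (27, 18)
Ratio at component: 27 / 3 = 9.00000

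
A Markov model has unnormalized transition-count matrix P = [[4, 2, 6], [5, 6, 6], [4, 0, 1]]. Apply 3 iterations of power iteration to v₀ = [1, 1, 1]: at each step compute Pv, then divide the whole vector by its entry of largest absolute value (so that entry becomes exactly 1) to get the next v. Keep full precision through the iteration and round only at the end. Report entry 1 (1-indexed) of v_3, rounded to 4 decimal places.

Pv0 = (12.00000, 17.00000, 5.00000); divide by 17.00000 → v1 = (0.70588, 1.00000, 0.29412)
Pv1 = (6.58824, 11.29412, 3.11765); divide by 11.29412 → v2 = (0.58333, 1.00000, 0.27604)
Pv2 = (5.98958, 10.57292, 2.60938); divide by 10.57292 → v3 = (0.56650, 1.00000, 0.24680)
Requested entry of v3: 1150/2030 = 0.5665

0.5665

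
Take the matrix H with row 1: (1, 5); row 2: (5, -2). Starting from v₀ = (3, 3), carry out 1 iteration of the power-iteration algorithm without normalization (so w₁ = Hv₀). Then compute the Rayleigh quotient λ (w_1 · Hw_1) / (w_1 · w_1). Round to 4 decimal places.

w1 = Hv₀ = (1·3 + 5·3; 5·3 + (-2)·3) = (18, 9)
Hw1 = (63, 72)
w1·Hw1 = 18·63 + 9·72 = 1782; w1·w1 = 18·18 + 9·9 = 405
λ ≈ 1782/405 = 4.4000

λ ≈ 4.4000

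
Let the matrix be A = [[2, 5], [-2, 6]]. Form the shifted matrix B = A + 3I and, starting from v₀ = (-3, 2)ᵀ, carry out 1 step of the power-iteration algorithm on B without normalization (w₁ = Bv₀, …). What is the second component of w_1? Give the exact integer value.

B = A + 3I has rows (5, 5); (-2, 9)
w1 = Bv₀ = (5·(-3) + 5·2; (-2)·(-3) + 9·2) = (-5, 24)
Requested component of w1: 24

24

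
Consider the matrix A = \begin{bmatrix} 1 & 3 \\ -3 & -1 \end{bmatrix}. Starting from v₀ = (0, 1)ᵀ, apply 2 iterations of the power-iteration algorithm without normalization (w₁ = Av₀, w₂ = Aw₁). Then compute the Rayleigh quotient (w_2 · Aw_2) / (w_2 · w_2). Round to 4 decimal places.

λ ≈ -1.0000

w1 = Av₀ = (1·0 + 3·1; (-3)·0 + (-1)·1) = (3, -1)
w2 = Aw1 = (1·3 + 3·(-1); (-3)·3 + (-1)·(-1)) = (0, -8)
Aw2 = (-24, 8)
w2·Aw2 = 0·(-24) + (-8)·8 = -64; w2·w2 = 0·0 + (-8)·(-8) = 64
λ ≈ -64/64 = -1.0000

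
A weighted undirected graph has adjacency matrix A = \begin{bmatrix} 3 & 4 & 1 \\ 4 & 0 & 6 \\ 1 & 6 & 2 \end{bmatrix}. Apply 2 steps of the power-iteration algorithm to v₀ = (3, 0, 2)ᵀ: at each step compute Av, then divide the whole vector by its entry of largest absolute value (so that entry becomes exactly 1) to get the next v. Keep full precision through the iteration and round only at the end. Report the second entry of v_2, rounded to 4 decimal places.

Av0 = (11.00000, 24.00000, 7.00000); divide by 24.00000 → v1 = (0.45833, 1.00000, 0.29167)
Av1 = (5.66667, 3.58333, 7.04167); divide by 7.04167 → v2 = (0.80473, 0.50888, 1.00000)
Requested entry of v2: 86/169 = 0.5089

0.5089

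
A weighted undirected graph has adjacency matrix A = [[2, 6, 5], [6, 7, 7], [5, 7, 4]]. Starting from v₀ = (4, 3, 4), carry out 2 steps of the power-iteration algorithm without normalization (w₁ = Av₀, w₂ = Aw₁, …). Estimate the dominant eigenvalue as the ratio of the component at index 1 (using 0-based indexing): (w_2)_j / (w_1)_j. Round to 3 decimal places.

w1 = Av₀ = (2·4 + 6·3 + 5·4; 6·4 + 7·3 + 7·4; 5·4 + 7·3 + 4·4) = (46, 73, 57)
w2 = Aw1 = (2·46 + 6·73 + 5·57; 6·46 + 7·73 + 7·57; 5·46 + 7·73 + 4·57) = (815, 1186, 969)
Ratio at component: 1186 / 73 = 16.247

λ ≈ 16.247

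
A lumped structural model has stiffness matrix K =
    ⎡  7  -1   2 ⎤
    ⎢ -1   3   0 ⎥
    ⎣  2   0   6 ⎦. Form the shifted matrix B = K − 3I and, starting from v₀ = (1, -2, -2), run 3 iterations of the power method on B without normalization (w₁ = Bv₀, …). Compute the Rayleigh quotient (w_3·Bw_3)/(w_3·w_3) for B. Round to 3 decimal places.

B = K − 3I has rows (4, -1, 2); (-1, 0, 0); (2, 0, 3)
w1 = Bv₀ = (4·1 + (-1)·(-2) + 2·(-2); (-1)·1 + 0·(-2) + 0·(-2); 2·1 + 0·(-2) + 3·(-2)) = (2, -1, -4)
w2 = Bw1 = (4·2 + (-1)·(-1) + 2·(-4); (-1)·2 + 0·(-1) + 0·(-4); 2·2 + 0·(-1) + 3·(-4)) = (1, -2, -8)
w3 = Bw2 = (-10, -1, -22)
Bw3 = (-83, 10, -86)
w3·Bw3 = 2712; w3·w3 = 585; μ ≈ 2712/585 = 4.636

μ ≈ 4.636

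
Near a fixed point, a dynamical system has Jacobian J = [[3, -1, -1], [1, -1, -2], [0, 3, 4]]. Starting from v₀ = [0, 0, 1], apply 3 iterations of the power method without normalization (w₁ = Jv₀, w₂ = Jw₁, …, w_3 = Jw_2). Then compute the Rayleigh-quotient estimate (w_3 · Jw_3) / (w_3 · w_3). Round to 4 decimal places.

2.0733

w1 = Jv₀ = (3·0 + (-1)·0 + (-1)·1; 1·0 + (-1)·0 + (-2)·1; 0·0 + 3·0 + 4·1) = (-1, -2, 4)
w2 = Jw1 = (3·(-1) + (-1)·(-2) + (-1)·4; 1·(-1) + (-1)·(-2) + (-2)·4; 0·(-1) + 3·(-2) + 4·4) = (-5, -7, 10)
w3 = Jw2 = (-18, -18, 19)
Jw3 = (-55, -38, 22)
w3·Jw3 = (-18)·(-55) + (-18)·(-38) + 19·22 = 2092; w3·w3 = (-18)·(-18) + (-18)·(-18) + 19·19 = 1009
λ ≈ 2092/1009 = 2.0733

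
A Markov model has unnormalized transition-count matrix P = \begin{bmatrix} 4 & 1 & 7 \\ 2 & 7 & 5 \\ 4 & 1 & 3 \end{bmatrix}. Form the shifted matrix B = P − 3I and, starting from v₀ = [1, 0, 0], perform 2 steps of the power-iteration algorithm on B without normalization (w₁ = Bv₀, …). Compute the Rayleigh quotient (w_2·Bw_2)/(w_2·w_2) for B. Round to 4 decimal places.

5.5229

B = P − 3I has rows (1, 1, 7); (2, 4, 5); (4, 1, 0)
w1 = Bv₀ = (1·1 + 1·0 + 7·0; 2·1 + 4·0 + 5·0; 4·1 + 1·0 + 0·0) = (1, 2, 4)
w2 = Bw1 = (1·1 + 1·2 + 7·4; 2·1 + 4·2 + 5·4; 4·1 + 1·2 + 0·4) = (31, 30, 6)
Bw2 = (103, 212, 154)
w2·Bw2 = 10477; w2·w2 = 1897; μ ≈ 10477/1897 = 5.5229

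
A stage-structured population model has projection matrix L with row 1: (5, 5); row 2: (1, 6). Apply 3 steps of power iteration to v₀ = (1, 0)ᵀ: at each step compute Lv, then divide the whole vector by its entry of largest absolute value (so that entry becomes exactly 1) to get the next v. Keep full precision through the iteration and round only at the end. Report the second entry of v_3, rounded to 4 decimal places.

Lv0 = (5.00000, 1.00000); divide by 5.00000 → v1 = (1.00000, 0.20000)
Lv1 = (6.00000, 2.20000); divide by 6.00000 → v2 = (1.00000, 0.36667)
Lv2 = (6.83333, 3.20000); divide by 6.83333 → v3 = (1.00000, 0.46829)
Requested entry of v3: 96/205 = 0.4683

0.4683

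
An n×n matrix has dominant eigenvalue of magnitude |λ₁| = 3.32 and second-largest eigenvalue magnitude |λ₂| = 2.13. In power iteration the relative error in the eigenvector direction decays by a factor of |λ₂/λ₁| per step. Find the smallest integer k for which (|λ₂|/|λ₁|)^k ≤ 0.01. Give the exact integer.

|λ₂/λ₁| = 2.13/3.32 = 0.64157
Need k ≥ ln(0.01) / ln(0.64157) = -4.6052 / -0.4438 ≈ 10.376
Smallest integer k satisfying the bound: 11

11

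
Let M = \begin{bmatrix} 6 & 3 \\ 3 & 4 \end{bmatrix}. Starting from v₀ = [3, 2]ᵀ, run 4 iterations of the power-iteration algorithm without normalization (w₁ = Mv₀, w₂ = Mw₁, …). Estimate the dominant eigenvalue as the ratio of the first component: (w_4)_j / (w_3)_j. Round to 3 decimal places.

w1 = Mv₀ = (6·3 + 3·2; 3·3 + 4·2) = (24, 17)
w2 = Mw1 = (6·24 + 3·17; 3·24 + 4·17) = (195, 140)
w3 = Mw2 = (1590, 1145)
w4 = Mw3 = (12975, 9350)
Ratio at component: 12975 / 1590 = 8.160

8.160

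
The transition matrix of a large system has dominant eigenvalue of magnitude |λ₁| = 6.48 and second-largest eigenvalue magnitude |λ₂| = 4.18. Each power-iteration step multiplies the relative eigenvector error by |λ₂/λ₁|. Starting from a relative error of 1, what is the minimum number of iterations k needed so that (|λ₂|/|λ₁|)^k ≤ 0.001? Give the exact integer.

16

|λ₂/λ₁| = 4.18/6.48 = 0.64506
Need k ≥ ln(0.001) / ln(0.64506) = -6.9078 / -0.4384 ≈ 15.756
Smallest integer k satisfying the bound: 16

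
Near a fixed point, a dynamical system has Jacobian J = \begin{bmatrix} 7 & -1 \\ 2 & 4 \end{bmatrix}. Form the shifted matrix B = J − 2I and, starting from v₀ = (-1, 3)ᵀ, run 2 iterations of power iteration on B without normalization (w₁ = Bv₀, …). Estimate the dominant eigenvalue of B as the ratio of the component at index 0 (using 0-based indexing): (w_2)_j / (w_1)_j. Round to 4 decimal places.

μ ≈ 5.5000

B = J − 2I has rows (5, -1); (2, 2)
w1 = Bv₀ = (-8, 4)
w2 = Bw1 = (-44, -8)
Ratio: -44/-8 = 5.5000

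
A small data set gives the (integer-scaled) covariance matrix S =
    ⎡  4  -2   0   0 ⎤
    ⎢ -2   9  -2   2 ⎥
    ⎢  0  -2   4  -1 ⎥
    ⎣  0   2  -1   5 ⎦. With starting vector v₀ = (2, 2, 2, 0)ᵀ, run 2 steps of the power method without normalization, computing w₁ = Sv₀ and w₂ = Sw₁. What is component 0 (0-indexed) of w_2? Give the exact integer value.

-4

w1 = Sv₀ = (4·2 + (-2)·2 + 0·2 + 0·0; (-2)·2 + 9·2 + (-2)·2 + 2·0; 0·2 + (-2)·2 + 4·2 + (-1)·0; 0·2 + 2·2 + (-1)·2 + 5·0) = (4, 10, 4, 2)
w2 = Sw1 = (4·4 + (-2)·10 + 0·4 + 0·2; (-2)·4 + 9·10 + (-2)·4 + 2·2; 0·4 + (-2)·10 + 4·4 + (-1)·2; 0·4 + 2·10 + (-1)·4 + 5·2) = (-4, 78, -6, 26)
The requested component of w2 is -4.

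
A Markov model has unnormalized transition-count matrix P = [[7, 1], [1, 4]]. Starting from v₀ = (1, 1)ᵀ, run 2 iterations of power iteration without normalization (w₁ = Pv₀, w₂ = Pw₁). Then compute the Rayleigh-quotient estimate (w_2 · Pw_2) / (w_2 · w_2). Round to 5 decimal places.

w1 = Pv₀ = (7·1 + 1·1; 1·1 + 4·1) = (8, 5)
w2 = Pw1 = (7·8 + 1·5; 1·8 + 4·5) = (61, 28)
Pw2 = (455, 173)
w2·Pw2 = 61·455 + 28·173 = 32599; w2·w2 = 61·61 + 28·28 = 4505
λ ≈ 32599/4505 = 7.23618

7.23618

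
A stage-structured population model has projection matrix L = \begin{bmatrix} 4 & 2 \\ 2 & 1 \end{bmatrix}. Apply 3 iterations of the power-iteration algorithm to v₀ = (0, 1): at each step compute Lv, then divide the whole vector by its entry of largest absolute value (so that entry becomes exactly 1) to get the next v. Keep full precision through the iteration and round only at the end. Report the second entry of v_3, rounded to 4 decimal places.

0.5000

Lv0 = (2.00000, 1.00000); divide by 2.00000 → v1 = (1.00000, 0.50000)
Lv1 = (5.00000, 2.50000); divide by 5.00000 → v2 = (1.00000, 0.50000)
Lv2 = (5.00000, 2.50000); divide by 5.00000 → v3 = (1.00000, 0.50000)
Requested entry of v3: 25/50 = 0.5000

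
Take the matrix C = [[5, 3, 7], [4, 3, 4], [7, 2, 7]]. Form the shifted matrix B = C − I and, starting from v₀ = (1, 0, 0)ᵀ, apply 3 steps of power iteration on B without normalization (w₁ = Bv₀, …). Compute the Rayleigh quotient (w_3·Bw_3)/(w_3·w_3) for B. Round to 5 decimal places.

B = C − I has rows (4, 3, 7); (4, 2, 4); (7, 2, 6)
w1 = Bv₀ = (4, 4, 7)
w2 = Bw1 = (77, 52, 78)
w3 = Bw2 = (1010, 724, 1111)
Bw3 = (13989, 9932, 15184)
w3·Bw3 = 38189082; w3·w3 = 2778597; μ ≈ 38189082/2778597 = 13.74402

13.74402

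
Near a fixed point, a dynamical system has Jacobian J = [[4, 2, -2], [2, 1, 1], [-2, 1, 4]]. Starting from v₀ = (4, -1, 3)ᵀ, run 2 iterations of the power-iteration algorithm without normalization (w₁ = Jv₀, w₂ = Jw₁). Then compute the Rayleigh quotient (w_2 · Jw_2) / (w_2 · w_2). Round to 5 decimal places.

w1 = Jv₀ = (4·4 + 2·(-1) + (-2)·3; 2·4 + 1·(-1) + 1·3; (-2)·4 + 1·(-1) + 4·3) = (8, 10, 3)
w2 = Jw1 = (4·8 + 2·10 + (-2)·3; 2·8 + 1·10 + 1·3; (-2)·8 + 1·10 + 4·3) = (46, 29, 6)
Jw2 = (230, 127, -39)
w2·Jw2 = 46·230 + 29·127 + 6·(-39) = 14029; w2·w2 = 46·46 + 29·29 + 6·6 = 2993
λ ≈ 14029/2993 = 4.68727

λ ≈ 4.68727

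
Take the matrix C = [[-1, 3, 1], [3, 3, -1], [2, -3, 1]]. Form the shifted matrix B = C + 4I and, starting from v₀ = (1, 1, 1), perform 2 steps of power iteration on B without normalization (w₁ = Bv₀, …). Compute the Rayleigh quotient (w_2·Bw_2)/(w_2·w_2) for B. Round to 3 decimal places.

B = C + 4I has rows (3, 3, 1); (3, 7, -1); (2, -3, 5)
w1 = Bv₀ = (7, 9, 4)
w2 = Bw1 = (52, 80, 7)
Bw2 = (403, 709, -101)
w2·Bw2 = 76969; w2·w2 = 9153; μ ≈ 76969/9153 = 8.409

8.409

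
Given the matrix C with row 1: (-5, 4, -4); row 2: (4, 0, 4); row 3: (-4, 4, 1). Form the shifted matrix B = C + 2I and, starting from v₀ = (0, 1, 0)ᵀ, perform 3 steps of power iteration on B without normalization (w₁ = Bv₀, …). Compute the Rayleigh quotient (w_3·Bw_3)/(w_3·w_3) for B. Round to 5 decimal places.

μ ≈ -2.92659

B = C + 2I has rows (-3, 4, -4); (4, 2, 4); (-4, 4, 3)
w1 = Bv₀ = (4, 2, 4)
w2 = Bw1 = (-20, 36, 4)
w3 = Bw2 = (188, 8, 236)
Bw3 = (-1476, 1712, -12)
w3·Bw3 = -266624; w3·w3 = 91104; μ ≈ -266624/91104 = -2.92659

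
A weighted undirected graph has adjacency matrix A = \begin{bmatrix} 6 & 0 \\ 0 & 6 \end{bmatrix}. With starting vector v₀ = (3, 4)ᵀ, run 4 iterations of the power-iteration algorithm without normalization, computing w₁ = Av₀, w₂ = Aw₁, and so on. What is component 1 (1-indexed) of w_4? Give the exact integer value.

3888

w1 = Av₀ = (18, 24)
w2 = Aw1 = (108, 144)
w3 = Aw2 = (648, 864)
w4 = Aw3 = (3888, 5184)
The requested component of w4 is 3888.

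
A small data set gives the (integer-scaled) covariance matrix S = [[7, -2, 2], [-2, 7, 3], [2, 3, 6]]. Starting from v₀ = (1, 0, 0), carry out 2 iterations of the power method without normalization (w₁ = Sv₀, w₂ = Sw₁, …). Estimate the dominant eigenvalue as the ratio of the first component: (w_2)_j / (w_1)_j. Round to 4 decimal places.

w1 = Sv₀ = (7·1 + (-2)·0 + 2·0; (-2)·1 + 7·0 + 3·0; 2·1 + 3·0 + 6·0) = (7, -2, 2)
w2 = Sw1 = (7·7 + (-2)·(-2) + 2·2; (-2)·7 + 7·(-2) + 3·2; 2·7 + 3·(-2) + 6·2) = (57, -22, 20)
Ratio at component: 57 / 7 = 8.1429

λ ≈ 8.1429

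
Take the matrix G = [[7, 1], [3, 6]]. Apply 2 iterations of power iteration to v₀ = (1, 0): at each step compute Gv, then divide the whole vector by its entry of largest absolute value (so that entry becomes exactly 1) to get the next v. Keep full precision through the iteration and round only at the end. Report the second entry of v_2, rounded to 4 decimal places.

Gv0 = (7.00000, 3.00000); divide by 7.00000 → v1 = (1.00000, 0.42857)
Gv1 = (7.42857, 5.57143); divide by 7.42857 → v2 = (1.00000, 0.75000)
Requested entry of v2: 39/52 = 0.7500

0.7500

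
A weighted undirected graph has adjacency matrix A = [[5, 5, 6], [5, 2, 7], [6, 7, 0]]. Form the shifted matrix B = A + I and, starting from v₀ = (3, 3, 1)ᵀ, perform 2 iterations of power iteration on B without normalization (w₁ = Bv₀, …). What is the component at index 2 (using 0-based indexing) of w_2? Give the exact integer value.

B = A + I has rows (6, 5, 6); (5, 3, 7); (6, 7, 1)
w1 = Bv₀ = (6·3 + 5·3 + 6·1; 5·3 + 3·3 + 7·1; 6·3 + 7·3 + 1·1) = (39, 31, 40)
w2 = Bw1 = (6·39 + 5·31 + 6·40; 5·39 + 3·31 + 7·40; 6·39 + 7·31 + 1·40) = (629, 568, 491)
Requested component of w2: 491

491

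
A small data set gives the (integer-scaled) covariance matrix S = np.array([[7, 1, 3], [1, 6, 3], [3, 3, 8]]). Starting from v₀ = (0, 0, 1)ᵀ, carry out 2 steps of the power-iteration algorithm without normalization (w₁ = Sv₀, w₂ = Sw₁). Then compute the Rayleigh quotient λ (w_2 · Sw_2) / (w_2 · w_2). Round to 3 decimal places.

w1 = Sv₀ = (3, 3, 8)
w2 = Sw1 = (48, 45, 82)
Sw2 = (627, 564, 935)
w2·Sw2 = 48·627 + 45·564 + 82·935 = 132146; w2·w2 = 48·48 + 45·45 + 82·82 = 11053
λ ≈ 132146/11053 = 11.956

11.956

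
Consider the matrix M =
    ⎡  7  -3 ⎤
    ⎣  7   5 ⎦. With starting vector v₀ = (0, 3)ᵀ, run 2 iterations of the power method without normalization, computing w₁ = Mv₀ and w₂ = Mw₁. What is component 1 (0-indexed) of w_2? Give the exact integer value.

12

w1 = Mv₀ = (7·0 + (-3)·3; 7·0 + 5·3) = (-9, 15)
w2 = Mw1 = (7·(-9) + (-3)·15; 7·(-9) + 5·15) = (-108, 12)
The requested component of w2 is 12.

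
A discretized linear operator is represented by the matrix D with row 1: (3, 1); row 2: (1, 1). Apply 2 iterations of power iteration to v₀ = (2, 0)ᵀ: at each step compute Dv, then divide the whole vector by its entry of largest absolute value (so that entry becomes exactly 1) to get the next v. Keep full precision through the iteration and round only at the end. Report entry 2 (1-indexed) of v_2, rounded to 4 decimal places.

Dv0 = (6.00000, 2.00000); divide by 6.00000 → v1 = (1.00000, 0.33333)
Dv1 = (3.33333, 1.33333); divide by 3.33333 → v2 = (1.00000, 0.40000)
Requested entry of v2: 8/20 = 0.4000

0.4000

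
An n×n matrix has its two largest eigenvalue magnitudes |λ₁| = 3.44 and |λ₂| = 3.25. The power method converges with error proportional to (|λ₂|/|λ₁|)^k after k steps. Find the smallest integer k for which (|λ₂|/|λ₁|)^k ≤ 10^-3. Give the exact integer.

122

|λ₂/λ₁| = 3.25/3.44 = 0.94477
Need k ≥ ln(10^-3) / ln(0.94477) = -6.9078 / -0.0568 ≈ 121.580
Smallest integer k satisfying the bound: 122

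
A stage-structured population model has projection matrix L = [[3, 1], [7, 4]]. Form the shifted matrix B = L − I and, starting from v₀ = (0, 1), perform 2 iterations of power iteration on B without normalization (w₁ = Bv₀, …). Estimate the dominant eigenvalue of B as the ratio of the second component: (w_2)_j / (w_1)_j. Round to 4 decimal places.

μ ≈ 5.3333

B = L − I has rows (2, 1); (7, 3)
w1 = Bv₀ = (2·0 + 1·1; 7·0 + 3·1) = (1, 3)
w2 = Bw1 = (2·1 + 1·3; 7·1 + 3·3) = (5, 16)
Ratio: 16/3 = 5.3333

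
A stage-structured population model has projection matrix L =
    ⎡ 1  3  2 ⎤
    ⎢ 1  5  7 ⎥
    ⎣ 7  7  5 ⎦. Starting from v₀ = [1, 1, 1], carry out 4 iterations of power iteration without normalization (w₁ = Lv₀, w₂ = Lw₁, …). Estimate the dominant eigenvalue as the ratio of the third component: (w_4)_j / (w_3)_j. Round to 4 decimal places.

13.5583

w1 = Lv₀ = (1·1 + 3·1 + 2·1; 1·1 + 5·1 + 7·1; 7·1 + 7·1 + 5·1) = (6, 13, 19)
w2 = Lw1 = (1·6 + 3·13 + 2·19; 1·6 + 5·13 + 7·19; 7·6 + 7·13 + 5·19) = (83, 204, 228)
w3 = Lw2 = (1151, 2699, 3149)
w4 = Lw3 = (15546, 36689, 42695)
Ratio at component: 42695 / 3149 = 13.5583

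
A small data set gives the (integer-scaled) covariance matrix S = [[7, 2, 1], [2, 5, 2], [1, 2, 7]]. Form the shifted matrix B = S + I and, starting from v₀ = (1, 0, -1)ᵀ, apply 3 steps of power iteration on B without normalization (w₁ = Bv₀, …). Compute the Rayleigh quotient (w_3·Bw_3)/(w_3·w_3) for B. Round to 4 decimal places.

7.0000

B = S + I has rows (8, 2, 1); (2, 6, 2); (1, 2, 8)
w1 = Bv₀ = (8·1 + 2·0 + 1·(-1); 2·1 + 6·0 + 2·(-1); 1·1 + 2·0 + 8·(-1)) = (7, 0, -7)
w2 = Bw1 = (8·7 + 2·0 + 1·(-7); 2·7 + 6·0 + 2·(-7); 1·7 + 2·0 + 8·(-7)) = (49, 0, -49)
w3 = Bw2 = (343, 0, -343)
Bw3 = (2401, 0, -2401)
w3·Bw3 = 1647086; w3·w3 = 235298; μ ≈ 1647086/235298 = 7.0000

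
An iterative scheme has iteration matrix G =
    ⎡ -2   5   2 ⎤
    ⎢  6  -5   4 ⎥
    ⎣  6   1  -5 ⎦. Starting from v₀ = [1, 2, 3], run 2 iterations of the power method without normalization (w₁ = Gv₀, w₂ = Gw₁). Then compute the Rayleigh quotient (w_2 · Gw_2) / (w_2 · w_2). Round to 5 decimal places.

-4.52480

w1 = Gv₀ = (14, 8, -7)
w2 = Gw1 = (-2, 16, 127)
Gw2 = (338, 416, -631)
w2·Gw2 = (-2)·338 + 16·416 + 127·(-631) = -74157; w2·w2 = (-2)·(-2) + 16·16 + 127·127 = 16389
λ ≈ -74157/16389 = -4.52480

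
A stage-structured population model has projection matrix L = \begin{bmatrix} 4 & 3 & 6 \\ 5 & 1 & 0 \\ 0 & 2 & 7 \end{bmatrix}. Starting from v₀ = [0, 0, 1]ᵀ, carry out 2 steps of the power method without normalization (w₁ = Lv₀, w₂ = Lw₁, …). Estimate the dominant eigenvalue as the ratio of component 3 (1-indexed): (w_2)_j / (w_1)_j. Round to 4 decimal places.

λ ≈ 7.0000

w1 = Lv₀ = (4·0 + 3·0 + 6·1; 5·0 + 1·0 + 0·1; 0·0 + 2·0 + 7·1) = (6, 0, 7)
w2 = Lw1 = (4·6 + 3·0 + 6·7; 5·6 + 1·0 + 0·7; 0·6 + 2·0 + 7·7) = (66, 30, 49)
Ratio at component: 49 / 7 = 7.0000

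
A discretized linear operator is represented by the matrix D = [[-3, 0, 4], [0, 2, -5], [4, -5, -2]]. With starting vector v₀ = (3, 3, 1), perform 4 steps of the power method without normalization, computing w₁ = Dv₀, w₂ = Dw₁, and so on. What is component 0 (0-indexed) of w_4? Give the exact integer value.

w1 = Dv₀ = ((-3)·3 + 0·3 + 4·1; 0·3 + 2·3 + (-5)·1; 4·3 + (-5)·3 + (-2)·1) = (-5, 1, -5)
w2 = Dw1 = ((-3)·(-5) + 0·1 + 4·(-5); 0·(-5) + 2·1 + (-5)·(-5); 4·(-5) + (-5)·1 + (-2)·(-5)) = (-5, 27, -15)
w3 = Dw2 = (-45, 129, -125)
w4 = Dw3 = (-365, 883, -575)
The requested component of w4 is -365.

-365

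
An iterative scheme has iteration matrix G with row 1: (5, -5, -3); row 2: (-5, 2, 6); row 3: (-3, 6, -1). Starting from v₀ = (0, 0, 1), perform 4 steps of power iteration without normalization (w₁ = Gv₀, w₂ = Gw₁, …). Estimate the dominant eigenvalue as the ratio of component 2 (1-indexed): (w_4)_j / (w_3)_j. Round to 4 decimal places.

8.6307

w1 = Gv₀ = (5·0 + (-5)·0 + (-3)·1; (-5)·0 + 2·0 + 6·1; (-3)·0 + 6·0 + (-1)·1) = (-3, 6, -1)
w2 = Gw1 = (5·(-3) + (-5)·6 + (-3)·(-1); (-5)·(-3) + 2·6 + 6·(-1); (-3)·(-3) + 6·6 + (-1)·(-1)) = (-42, 21, 46)
w3 = Gw2 = (-453, 528, 206)
w4 = Gw3 = (-5523, 4557, 4321)
Ratio at component: 4557 / 528 = 8.6307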